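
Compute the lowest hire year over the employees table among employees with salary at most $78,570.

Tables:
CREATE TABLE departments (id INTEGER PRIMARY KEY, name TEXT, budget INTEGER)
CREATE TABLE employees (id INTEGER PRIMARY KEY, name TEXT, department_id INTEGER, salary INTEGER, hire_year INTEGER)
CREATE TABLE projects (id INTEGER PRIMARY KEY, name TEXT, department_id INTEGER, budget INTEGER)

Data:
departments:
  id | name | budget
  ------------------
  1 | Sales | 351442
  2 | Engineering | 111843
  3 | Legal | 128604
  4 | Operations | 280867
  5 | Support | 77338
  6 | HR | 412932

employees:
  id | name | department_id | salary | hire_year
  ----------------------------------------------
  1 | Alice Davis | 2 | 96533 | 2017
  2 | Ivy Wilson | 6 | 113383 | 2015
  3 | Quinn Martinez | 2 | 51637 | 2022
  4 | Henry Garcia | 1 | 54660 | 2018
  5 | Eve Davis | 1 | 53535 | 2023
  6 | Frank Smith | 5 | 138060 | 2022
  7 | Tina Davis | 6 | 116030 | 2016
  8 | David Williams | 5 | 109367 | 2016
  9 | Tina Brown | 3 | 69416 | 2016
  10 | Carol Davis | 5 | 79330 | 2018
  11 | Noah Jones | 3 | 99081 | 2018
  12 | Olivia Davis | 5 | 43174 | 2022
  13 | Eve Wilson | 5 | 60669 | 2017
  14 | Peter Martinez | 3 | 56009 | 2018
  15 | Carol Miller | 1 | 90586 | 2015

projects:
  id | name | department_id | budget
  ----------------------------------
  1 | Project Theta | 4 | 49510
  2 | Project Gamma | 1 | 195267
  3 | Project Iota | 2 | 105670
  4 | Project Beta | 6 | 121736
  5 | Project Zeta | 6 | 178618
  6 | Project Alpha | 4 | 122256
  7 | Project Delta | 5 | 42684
SELECT MIN(hire_year) FROM employees WHERE salary <= 78570

Execution result:
2016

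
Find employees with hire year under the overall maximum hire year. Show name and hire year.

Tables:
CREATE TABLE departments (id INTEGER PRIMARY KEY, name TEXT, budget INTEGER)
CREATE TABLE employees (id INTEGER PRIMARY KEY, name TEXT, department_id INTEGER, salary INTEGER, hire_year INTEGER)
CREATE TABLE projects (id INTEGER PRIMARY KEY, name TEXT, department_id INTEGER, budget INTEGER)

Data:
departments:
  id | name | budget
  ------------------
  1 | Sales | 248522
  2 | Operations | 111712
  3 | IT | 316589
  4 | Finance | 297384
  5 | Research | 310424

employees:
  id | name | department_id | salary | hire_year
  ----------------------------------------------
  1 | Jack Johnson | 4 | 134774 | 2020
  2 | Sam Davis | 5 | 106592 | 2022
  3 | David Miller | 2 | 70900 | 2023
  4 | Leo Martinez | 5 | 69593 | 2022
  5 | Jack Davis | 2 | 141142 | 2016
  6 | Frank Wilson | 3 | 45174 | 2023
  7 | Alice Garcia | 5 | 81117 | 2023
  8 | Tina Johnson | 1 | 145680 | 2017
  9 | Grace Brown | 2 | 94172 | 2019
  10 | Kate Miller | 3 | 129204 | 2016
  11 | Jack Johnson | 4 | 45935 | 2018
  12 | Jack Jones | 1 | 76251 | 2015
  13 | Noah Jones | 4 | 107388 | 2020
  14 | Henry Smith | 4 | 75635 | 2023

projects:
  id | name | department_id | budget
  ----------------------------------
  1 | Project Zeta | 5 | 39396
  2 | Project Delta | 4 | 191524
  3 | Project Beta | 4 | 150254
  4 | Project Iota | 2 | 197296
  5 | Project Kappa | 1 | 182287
SELECT name, hire_year FROM employees WHERE hire_year < (SELECT MAX(hire_year) FROM employees)

Execution result:
name | hire_year
Jack Johnson | 2020
Sam Davis | 2022
Leo Martinez | 2022
Jack Davis | 2016
Tina Johnson | 2017
Grace Brown | 2019
Kate Miller | 2016
Jack Johnson | 2018
Jack Jones | 2015
Noah Jones | 2020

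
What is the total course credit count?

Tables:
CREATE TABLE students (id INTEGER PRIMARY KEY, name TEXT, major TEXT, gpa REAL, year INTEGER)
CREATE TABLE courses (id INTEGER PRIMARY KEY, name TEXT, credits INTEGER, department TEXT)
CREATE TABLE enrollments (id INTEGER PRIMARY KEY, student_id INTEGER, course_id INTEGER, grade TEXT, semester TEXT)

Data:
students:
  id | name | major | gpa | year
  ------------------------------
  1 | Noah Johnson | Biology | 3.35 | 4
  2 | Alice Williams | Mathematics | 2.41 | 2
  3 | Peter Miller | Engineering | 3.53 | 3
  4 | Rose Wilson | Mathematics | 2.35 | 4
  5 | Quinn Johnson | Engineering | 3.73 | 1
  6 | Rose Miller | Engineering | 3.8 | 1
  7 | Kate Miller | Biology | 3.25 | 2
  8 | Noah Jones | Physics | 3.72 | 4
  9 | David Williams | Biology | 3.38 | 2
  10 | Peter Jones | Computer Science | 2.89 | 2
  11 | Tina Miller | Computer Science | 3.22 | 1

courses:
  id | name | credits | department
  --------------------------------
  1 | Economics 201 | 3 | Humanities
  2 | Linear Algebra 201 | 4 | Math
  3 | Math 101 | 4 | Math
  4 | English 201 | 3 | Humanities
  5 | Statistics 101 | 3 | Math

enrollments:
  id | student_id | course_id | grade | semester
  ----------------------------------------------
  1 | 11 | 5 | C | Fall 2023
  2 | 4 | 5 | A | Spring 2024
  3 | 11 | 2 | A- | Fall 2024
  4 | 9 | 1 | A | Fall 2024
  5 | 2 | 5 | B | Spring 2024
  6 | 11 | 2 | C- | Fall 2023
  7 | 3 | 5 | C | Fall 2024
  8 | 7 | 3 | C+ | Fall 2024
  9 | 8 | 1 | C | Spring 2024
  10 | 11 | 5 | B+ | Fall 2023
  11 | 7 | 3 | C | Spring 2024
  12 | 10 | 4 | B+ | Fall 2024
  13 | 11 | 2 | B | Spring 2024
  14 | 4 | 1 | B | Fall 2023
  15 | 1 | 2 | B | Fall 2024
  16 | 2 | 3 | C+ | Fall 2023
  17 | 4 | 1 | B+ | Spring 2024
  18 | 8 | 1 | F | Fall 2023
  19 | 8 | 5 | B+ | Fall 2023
SELECT SUM(credits) FROM courses

Execution result:
17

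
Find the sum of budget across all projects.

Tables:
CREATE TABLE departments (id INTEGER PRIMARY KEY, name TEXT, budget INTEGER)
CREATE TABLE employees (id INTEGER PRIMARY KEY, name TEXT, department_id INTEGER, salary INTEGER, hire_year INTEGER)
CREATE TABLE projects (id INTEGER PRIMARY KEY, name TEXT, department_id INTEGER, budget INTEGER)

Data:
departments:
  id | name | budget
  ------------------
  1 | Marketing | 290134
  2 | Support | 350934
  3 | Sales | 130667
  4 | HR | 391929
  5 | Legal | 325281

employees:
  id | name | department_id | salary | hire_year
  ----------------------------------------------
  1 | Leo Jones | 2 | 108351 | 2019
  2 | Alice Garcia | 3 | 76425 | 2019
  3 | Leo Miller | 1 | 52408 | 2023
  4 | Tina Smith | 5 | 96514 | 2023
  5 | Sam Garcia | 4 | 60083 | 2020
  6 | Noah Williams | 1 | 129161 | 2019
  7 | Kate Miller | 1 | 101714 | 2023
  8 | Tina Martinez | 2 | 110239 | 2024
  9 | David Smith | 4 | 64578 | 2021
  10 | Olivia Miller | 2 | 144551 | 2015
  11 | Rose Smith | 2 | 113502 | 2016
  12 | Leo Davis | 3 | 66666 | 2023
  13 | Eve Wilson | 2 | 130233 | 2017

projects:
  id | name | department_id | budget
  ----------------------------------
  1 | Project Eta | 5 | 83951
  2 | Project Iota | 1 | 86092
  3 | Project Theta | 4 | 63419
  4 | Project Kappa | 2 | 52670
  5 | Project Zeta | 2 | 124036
SELECT SUM(budget) FROM projects

Execution result:
410168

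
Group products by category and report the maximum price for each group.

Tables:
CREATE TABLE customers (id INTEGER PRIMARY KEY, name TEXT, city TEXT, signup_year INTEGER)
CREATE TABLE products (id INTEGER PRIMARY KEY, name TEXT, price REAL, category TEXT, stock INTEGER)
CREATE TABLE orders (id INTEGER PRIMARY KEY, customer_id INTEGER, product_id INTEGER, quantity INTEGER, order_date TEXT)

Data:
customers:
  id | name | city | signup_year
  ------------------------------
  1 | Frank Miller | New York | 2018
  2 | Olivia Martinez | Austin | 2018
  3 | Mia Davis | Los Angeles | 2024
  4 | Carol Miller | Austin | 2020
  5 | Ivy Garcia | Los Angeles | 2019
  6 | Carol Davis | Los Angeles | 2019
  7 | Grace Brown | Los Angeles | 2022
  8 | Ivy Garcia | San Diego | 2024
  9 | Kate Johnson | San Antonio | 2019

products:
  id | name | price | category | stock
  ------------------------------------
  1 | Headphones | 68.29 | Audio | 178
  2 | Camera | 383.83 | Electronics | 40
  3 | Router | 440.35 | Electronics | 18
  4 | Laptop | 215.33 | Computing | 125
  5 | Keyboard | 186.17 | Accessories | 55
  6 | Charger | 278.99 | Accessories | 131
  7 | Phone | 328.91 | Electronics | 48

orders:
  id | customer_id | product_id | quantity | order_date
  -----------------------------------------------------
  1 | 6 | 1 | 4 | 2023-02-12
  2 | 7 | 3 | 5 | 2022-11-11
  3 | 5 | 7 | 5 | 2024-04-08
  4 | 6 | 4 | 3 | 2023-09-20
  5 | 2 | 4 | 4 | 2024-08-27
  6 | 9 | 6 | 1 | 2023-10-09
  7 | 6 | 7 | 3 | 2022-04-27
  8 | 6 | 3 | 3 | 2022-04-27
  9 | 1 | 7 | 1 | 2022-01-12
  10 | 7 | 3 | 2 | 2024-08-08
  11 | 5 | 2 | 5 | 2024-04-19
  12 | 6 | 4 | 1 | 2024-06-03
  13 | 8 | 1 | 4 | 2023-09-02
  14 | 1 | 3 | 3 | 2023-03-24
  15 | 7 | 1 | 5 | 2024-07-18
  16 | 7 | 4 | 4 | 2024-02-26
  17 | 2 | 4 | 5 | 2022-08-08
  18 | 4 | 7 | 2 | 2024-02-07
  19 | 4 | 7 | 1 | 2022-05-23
SELECT category, MAX(price) AS max_price FROM products GROUP BY category

Execution result:
category | max_price
Accessories | 278.99
Audio | 68.29
Computing | 215.33
Electronics | 440.35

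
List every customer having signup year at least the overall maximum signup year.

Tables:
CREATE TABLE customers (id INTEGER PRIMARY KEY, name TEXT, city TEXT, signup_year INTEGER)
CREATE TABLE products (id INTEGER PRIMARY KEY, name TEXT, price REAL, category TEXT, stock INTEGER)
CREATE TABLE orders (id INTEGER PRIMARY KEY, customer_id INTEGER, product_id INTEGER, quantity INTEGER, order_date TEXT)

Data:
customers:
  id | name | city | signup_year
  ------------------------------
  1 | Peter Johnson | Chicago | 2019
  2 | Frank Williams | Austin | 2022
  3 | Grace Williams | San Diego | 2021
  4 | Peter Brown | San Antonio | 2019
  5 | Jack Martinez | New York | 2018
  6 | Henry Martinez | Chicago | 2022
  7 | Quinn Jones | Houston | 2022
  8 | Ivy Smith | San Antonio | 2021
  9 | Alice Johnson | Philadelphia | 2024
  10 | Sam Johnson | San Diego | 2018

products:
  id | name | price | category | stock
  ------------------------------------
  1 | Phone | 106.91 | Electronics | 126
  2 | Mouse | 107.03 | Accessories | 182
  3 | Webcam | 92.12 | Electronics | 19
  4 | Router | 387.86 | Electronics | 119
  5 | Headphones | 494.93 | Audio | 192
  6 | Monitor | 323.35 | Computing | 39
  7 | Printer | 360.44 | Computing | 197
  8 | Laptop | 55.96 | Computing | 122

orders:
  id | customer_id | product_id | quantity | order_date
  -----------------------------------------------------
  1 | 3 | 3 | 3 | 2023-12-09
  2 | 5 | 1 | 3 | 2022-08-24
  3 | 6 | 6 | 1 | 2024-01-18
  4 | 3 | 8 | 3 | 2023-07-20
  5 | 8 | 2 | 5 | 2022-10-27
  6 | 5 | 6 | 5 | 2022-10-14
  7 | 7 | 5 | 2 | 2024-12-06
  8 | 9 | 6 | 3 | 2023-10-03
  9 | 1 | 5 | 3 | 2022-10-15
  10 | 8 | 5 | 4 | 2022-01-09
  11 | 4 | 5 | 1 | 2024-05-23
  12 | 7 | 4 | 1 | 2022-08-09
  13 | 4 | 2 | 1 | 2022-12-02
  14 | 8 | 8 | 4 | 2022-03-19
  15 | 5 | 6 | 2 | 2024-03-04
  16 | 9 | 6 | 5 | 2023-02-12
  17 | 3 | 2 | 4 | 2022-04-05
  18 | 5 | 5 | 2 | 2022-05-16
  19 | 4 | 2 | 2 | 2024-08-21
SELECT name, signup_year FROM customers WHERE signup_year >= (SELECT MAX(signup_year) FROM customers)

Execution result:
name | signup_year
Alice Johnson | 2024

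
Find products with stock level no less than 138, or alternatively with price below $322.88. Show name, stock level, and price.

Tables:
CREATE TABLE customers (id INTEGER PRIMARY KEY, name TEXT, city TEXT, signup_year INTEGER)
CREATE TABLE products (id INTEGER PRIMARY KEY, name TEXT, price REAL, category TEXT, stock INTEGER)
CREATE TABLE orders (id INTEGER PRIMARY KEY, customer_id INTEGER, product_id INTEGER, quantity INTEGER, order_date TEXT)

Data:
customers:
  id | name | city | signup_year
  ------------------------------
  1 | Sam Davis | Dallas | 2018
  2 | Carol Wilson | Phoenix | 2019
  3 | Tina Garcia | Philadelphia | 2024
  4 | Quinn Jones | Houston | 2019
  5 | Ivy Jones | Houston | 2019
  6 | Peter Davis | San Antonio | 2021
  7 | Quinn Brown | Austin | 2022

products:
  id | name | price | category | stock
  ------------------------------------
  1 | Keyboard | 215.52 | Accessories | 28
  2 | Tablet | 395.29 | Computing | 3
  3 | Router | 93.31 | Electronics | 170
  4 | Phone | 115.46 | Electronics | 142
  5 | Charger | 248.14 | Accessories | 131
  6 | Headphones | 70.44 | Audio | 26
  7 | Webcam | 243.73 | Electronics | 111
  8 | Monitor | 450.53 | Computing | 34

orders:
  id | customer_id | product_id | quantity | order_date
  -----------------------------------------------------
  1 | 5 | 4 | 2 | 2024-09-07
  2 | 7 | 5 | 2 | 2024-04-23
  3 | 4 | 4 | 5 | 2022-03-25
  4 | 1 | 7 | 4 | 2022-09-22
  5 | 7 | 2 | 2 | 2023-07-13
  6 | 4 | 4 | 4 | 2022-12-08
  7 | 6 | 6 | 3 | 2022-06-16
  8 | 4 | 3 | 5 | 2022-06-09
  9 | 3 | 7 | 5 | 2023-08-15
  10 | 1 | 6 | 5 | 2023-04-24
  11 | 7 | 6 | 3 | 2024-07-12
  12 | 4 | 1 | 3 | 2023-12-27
SELECT name, stock, price FROM products WHERE stock >= 138 OR price < 322.88

Execution result:
name | stock | price
Keyboard | 28 | 215.52
Router | 170 | 93.31
Phone | 142 | 115.46
Charger | 131 | 248.14
Headphones | 26 | 70.44
Webcam | 111 | 243.73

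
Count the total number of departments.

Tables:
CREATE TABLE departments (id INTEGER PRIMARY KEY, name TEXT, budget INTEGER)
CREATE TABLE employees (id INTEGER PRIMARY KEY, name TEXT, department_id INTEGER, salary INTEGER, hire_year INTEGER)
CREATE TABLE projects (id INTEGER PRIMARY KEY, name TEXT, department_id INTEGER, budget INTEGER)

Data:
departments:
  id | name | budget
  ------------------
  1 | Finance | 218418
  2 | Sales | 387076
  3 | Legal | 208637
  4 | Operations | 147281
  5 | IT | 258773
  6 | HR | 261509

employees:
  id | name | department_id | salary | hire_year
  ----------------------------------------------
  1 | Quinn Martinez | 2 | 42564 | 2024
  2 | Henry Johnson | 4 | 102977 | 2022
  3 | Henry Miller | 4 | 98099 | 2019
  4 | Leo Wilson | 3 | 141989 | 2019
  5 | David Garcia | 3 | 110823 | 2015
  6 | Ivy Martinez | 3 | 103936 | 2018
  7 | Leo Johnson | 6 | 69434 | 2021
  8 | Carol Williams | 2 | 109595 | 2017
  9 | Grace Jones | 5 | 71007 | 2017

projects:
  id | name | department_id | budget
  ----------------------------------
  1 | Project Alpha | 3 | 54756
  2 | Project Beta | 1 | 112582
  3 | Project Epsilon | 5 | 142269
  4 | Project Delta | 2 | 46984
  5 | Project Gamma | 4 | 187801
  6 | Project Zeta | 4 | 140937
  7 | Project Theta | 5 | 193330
SELECT COUNT(*) FROM departments

Execution result:
6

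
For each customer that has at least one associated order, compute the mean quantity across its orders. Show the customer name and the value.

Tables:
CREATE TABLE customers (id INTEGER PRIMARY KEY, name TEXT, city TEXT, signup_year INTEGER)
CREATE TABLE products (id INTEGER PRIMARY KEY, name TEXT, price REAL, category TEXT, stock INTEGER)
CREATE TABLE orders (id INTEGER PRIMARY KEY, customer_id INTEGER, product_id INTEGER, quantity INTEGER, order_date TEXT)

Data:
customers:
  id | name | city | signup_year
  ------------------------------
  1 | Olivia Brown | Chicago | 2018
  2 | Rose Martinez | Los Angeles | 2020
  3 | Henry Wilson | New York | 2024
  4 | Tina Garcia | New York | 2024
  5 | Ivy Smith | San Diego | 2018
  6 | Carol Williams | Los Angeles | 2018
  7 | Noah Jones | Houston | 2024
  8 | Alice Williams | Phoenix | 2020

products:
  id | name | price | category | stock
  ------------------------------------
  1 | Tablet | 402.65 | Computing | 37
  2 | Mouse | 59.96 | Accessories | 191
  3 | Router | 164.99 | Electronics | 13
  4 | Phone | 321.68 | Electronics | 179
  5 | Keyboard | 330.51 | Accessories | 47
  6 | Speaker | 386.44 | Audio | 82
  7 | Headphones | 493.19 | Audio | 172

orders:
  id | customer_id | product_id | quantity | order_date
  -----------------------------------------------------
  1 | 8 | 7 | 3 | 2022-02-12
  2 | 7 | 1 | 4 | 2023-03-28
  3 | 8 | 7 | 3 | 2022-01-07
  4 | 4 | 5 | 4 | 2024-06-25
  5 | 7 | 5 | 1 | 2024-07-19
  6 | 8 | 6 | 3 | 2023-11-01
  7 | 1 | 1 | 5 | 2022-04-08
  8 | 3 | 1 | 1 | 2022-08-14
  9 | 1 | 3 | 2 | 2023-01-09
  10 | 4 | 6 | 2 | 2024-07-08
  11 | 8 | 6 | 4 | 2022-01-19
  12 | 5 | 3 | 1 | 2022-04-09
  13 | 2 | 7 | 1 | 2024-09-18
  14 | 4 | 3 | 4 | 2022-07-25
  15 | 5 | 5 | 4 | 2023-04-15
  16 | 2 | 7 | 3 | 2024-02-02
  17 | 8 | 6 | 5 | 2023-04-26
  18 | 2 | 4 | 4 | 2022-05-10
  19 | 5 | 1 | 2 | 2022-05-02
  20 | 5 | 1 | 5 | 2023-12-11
SELECT p.name, AVG(c.quantity) AS avg_quantity FROM orders c JOIN customers p ON c.customer_id = p.id GROUP BY p.id, p.name

Execution result:
name | avg_quantity
Olivia Brown | 3.50
Rose Martinez | 2.67
Henry Wilson | 1.00
Tina Garcia | 3.33
Ivy Smith | 3.00
Noah Jones | 2.50
Alice Williams | 3.60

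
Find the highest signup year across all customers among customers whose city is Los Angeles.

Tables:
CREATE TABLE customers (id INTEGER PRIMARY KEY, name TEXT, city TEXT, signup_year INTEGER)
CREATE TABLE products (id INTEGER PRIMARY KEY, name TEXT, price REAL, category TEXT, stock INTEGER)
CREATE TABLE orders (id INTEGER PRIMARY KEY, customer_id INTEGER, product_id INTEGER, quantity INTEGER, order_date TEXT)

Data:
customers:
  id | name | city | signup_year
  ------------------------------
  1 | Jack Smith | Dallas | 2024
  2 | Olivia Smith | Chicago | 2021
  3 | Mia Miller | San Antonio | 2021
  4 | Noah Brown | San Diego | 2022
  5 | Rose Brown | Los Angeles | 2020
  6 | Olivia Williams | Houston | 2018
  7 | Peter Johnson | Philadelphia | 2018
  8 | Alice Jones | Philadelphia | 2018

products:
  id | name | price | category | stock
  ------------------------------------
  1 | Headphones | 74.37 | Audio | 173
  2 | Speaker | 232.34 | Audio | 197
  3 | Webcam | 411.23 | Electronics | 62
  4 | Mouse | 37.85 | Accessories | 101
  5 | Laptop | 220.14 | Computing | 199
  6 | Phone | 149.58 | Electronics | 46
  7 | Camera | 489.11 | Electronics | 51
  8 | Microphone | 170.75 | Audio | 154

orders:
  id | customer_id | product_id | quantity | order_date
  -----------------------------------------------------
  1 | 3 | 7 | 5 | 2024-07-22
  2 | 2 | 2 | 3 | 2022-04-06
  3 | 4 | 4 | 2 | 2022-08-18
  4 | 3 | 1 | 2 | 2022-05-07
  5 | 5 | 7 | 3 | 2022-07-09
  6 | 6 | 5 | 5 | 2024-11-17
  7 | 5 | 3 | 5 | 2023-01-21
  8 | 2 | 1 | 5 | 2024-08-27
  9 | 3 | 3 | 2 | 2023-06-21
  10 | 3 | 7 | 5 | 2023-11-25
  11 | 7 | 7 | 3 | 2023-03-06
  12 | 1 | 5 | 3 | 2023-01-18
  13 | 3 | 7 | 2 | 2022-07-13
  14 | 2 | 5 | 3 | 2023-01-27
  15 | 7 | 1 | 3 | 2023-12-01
SELECT MAX(signup_year) FROM customers WHERE city = 'Los Angeles'

Execution result:
2020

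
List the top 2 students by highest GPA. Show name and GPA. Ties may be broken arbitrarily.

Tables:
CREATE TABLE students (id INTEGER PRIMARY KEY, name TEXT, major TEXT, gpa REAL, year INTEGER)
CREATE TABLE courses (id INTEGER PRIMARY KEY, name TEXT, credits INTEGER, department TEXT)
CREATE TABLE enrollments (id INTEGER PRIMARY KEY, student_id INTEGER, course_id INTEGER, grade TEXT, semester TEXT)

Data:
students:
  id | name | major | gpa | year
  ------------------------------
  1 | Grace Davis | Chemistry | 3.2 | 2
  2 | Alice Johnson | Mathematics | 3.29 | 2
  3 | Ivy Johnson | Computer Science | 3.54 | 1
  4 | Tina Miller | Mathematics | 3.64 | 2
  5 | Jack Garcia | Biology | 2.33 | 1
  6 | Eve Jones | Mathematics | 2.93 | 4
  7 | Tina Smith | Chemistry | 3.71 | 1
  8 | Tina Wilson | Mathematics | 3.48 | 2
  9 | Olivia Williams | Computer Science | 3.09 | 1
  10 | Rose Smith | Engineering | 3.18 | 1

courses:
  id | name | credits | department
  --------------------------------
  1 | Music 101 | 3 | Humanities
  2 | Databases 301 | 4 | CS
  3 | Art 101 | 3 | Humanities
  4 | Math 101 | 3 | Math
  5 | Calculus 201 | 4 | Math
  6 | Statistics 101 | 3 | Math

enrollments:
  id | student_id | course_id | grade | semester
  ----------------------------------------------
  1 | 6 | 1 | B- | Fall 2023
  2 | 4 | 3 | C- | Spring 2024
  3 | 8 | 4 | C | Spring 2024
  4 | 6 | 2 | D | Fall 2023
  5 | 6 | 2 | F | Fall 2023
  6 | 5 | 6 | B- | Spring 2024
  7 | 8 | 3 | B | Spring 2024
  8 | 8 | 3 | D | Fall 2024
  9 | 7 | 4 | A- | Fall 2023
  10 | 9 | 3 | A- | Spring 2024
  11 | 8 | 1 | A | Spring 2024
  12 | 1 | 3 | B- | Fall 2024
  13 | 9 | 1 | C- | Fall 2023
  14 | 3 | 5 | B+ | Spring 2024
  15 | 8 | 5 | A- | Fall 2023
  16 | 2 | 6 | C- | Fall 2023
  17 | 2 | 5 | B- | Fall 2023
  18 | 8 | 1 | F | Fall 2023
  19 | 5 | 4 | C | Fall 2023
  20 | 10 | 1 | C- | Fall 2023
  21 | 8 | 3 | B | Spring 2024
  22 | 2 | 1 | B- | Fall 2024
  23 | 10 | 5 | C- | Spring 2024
SELECT name, gpa FROM students ORDER BY gpa DESC LIMIT 2

Execution result:
name | gpa
Tina Smith | 3.71
Tina Miller | 3.64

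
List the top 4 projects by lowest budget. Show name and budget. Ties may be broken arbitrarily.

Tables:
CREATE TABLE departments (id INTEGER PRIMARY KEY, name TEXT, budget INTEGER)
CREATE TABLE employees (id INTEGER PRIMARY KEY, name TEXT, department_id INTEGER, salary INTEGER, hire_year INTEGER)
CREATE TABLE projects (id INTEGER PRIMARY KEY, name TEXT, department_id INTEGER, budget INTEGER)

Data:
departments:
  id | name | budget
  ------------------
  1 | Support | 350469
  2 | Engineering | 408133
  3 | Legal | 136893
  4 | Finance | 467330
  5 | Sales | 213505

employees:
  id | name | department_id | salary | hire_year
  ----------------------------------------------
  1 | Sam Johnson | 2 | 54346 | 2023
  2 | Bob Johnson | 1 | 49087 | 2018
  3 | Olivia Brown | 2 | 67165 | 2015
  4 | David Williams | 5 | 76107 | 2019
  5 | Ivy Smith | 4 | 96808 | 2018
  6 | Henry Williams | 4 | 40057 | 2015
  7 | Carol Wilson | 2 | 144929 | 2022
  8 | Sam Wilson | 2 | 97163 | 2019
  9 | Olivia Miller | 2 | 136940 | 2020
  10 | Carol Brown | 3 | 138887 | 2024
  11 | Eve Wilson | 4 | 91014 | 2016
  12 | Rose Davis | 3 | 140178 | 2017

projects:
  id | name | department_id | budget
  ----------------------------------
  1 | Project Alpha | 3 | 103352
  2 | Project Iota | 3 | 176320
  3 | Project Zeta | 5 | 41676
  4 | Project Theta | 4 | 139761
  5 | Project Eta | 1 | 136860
SELECT name, budget FROM projects ORDER BY budget ASC LIMIT 4

Execution result:
name | budget
Project Zeta | 41676
Project Alpha | 103352
Project Eta | 136860
Project Theta | 139761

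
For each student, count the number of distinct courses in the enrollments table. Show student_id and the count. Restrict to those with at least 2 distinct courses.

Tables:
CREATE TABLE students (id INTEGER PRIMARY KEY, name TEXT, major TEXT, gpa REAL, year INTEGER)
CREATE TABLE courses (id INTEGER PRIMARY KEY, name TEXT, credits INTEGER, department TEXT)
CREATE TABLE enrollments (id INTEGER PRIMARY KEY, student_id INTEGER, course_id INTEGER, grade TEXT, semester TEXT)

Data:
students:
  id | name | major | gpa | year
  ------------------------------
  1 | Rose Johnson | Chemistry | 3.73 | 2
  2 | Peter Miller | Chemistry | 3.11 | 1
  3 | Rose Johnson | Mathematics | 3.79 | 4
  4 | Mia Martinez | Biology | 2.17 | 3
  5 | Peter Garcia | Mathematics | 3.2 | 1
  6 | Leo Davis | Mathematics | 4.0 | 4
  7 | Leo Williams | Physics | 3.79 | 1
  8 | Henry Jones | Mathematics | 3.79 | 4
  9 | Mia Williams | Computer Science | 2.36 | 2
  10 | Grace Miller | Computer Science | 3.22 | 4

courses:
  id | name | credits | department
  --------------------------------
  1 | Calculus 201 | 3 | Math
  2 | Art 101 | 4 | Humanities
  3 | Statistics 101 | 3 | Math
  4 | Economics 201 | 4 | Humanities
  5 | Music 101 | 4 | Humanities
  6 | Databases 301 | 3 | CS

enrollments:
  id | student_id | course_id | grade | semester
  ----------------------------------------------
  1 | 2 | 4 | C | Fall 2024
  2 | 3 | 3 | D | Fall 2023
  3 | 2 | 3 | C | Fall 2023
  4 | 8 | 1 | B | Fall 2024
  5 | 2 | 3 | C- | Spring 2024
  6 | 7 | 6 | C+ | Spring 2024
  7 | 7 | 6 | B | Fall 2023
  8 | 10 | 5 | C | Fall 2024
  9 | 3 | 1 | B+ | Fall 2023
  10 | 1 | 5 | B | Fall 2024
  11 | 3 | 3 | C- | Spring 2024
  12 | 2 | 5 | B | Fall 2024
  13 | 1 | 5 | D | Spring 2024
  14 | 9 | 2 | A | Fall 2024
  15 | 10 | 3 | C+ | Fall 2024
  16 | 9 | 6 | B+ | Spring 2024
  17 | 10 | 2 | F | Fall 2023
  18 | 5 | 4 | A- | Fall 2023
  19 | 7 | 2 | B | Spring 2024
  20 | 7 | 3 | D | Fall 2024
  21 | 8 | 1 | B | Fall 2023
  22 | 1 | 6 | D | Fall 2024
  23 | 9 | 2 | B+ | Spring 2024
SELECT student_id, COUNT(DISTINCT course_id) AS distinct_course_count FROM enrollments GROUP BY student_id HAVING COUNT(DISTINCT course_id) >= 2

Execution result:
student_id | distinct_course_count
1 | 2
2 | 3
3 | 2
7 | 3
9 | 2
10 | 3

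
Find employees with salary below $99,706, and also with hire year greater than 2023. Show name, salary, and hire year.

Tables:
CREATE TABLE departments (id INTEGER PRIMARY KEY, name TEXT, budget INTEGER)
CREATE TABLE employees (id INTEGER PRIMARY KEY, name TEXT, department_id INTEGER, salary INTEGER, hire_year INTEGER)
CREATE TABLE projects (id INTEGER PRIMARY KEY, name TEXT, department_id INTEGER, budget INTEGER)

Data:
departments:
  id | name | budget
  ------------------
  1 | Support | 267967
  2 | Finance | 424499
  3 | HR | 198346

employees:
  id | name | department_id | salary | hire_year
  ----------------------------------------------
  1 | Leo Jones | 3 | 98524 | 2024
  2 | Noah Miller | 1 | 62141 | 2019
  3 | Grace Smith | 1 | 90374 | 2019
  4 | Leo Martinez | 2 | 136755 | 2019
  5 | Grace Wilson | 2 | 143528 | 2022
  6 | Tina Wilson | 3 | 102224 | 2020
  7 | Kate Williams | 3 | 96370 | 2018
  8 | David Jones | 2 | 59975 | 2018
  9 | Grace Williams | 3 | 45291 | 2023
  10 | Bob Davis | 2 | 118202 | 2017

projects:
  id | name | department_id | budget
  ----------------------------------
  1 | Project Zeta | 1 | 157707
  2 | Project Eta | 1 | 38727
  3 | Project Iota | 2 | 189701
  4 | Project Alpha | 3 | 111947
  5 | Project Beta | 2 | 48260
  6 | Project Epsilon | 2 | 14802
SELECT name, salary, hire_year FROM employees WHERE salary < 99706 AND hire_year > 2023

Execution result:
name | salary | hire_year
Leo Jones | 98524 | 2024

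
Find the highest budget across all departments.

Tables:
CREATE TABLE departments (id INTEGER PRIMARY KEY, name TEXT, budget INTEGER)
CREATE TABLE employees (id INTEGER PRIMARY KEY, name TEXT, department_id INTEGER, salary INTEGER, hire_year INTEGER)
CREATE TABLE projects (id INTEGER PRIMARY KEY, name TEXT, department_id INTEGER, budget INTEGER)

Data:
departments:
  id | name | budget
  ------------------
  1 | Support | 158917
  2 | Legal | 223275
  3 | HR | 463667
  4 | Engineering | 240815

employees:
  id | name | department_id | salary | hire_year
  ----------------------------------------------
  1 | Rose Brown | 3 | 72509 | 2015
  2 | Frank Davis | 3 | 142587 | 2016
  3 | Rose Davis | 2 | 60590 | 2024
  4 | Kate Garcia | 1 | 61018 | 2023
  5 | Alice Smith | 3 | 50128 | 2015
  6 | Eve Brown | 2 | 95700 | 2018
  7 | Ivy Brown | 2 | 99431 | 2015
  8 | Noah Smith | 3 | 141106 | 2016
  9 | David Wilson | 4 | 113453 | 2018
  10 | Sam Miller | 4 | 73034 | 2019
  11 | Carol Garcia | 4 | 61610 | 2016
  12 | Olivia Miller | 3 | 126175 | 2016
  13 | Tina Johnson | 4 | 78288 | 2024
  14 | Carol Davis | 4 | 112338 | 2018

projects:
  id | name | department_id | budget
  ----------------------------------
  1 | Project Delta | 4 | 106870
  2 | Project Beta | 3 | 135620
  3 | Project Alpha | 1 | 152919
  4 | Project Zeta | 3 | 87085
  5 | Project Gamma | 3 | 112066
SELECT MAX(budget) FROM departments

Execution result:
463667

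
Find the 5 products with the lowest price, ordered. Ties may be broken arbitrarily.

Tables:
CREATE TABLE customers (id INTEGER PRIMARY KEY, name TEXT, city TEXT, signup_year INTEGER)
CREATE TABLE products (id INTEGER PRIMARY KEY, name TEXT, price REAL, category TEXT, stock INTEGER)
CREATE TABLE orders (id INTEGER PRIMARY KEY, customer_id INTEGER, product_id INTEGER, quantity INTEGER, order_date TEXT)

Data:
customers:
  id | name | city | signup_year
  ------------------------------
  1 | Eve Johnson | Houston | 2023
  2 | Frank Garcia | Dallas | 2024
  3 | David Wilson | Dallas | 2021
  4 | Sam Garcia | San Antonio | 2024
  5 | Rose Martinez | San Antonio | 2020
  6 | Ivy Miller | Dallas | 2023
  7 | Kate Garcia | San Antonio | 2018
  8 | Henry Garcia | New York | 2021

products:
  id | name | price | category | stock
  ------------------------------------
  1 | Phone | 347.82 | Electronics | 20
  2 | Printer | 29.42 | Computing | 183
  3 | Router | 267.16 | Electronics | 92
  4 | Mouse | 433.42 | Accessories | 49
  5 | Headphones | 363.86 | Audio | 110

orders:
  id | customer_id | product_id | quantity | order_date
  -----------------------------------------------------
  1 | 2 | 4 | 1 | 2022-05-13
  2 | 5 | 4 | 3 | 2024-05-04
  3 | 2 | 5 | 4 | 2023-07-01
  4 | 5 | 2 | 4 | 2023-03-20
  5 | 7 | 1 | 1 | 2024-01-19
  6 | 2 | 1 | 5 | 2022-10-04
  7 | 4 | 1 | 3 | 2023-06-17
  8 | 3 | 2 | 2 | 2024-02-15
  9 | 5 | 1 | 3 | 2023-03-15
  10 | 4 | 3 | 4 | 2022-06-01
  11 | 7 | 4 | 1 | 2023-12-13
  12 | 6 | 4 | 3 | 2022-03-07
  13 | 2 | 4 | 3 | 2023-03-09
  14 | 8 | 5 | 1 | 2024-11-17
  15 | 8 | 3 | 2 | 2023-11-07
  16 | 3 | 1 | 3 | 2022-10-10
SELECT name, price FROM products ORDER BY price ASC LIMIT 5

Execution result:
name | price
Printer | 29.42
Router | 267.16
Phone | 347.82
Headphones | 363.86
Mouse | 433.42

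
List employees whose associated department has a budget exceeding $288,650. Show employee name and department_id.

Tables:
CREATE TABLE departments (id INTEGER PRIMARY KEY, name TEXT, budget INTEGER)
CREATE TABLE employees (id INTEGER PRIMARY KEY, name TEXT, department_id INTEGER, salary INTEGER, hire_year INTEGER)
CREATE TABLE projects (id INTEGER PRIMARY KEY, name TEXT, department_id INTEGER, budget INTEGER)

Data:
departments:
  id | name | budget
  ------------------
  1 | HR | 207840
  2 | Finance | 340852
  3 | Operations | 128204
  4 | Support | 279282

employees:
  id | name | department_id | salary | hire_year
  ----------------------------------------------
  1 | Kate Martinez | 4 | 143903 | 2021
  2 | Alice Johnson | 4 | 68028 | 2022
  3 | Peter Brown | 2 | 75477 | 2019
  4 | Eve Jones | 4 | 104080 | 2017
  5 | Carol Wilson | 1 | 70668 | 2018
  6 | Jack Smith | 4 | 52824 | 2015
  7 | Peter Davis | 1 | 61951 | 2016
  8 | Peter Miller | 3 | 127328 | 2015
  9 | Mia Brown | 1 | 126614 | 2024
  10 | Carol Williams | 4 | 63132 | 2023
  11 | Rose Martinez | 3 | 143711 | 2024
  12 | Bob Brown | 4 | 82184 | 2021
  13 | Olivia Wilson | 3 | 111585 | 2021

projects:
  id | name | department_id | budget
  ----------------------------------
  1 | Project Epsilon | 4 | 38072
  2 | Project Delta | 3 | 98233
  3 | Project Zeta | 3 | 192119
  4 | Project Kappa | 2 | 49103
SELECT name, department_id FROM employees WHERE department_id IN (SELECT id FROM departments WHERE budget > 288650)

Execution result:
name | department_id
Peter Brown | 2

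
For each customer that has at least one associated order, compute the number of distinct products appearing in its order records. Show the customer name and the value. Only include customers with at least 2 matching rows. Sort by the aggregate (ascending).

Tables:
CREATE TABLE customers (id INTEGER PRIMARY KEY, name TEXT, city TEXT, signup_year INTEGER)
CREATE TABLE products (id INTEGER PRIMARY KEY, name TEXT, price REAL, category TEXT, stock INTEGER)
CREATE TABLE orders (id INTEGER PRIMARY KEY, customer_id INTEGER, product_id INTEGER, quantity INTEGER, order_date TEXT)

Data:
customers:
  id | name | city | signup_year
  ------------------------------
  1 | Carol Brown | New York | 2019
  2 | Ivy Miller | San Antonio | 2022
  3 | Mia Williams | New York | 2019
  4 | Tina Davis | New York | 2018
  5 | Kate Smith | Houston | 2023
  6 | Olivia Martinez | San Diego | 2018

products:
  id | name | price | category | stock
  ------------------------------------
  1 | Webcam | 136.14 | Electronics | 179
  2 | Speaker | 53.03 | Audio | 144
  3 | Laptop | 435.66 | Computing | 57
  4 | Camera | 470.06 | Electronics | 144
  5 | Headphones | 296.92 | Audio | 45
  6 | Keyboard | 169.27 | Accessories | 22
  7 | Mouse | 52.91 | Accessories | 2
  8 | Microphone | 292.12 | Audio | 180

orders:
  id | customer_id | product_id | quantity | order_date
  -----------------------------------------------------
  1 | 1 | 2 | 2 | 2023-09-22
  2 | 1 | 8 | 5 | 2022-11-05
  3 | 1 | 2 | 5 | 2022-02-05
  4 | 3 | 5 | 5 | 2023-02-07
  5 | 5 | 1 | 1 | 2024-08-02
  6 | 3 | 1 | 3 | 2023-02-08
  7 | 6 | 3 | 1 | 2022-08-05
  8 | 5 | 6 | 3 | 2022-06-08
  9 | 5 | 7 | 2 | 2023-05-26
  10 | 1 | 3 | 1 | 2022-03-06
SELECT p.name, COUNT(DISTINCT c.product_id) AS distinct_product_count FROM orders c JOIN customers p ON c.customer_id = p.id GROUP BY p.id, p.name HAVING COUNT(*) >= 2 ORDER BY distinct_product_count ASC

Execution result:
name | distinct_product_count
Mia Williams | 2
Carol Brown | 3
Kate Smith | 3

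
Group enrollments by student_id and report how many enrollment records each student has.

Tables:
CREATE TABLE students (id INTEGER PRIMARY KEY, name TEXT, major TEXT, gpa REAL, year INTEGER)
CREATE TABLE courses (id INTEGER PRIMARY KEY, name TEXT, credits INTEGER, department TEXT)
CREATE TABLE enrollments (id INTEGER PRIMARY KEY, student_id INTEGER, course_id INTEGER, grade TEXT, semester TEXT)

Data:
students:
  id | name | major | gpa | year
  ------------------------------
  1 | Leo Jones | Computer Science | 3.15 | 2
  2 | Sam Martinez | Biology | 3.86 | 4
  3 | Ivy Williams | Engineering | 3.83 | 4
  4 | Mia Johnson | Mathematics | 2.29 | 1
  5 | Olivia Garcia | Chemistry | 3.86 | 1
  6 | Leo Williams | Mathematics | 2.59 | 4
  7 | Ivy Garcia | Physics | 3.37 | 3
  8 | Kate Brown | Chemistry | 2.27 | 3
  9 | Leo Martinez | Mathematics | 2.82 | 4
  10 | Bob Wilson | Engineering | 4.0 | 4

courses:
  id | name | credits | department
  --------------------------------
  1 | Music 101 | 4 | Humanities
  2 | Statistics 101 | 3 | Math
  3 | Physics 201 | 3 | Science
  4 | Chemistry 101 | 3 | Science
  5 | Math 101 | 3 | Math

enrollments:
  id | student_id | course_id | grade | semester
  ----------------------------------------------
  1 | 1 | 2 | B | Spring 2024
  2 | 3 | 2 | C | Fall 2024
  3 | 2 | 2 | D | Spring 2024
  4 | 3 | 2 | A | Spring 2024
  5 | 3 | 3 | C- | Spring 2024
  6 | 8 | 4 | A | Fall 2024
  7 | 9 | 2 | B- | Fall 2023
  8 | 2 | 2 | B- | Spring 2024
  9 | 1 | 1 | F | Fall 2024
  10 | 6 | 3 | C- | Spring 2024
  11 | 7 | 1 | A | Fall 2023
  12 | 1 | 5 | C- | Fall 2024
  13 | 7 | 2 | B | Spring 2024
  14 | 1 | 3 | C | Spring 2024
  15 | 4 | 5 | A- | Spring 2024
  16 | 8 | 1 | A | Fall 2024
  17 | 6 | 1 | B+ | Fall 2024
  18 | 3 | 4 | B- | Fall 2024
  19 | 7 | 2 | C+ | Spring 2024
SELECT student_id, COUNT(*) AS enrollment_count FROM enrollments GROUP BY student_id

Execution result:
student_id | enrollment_count
1 | 4
2 | 2
3 | 4
4 | 1
6 | 2
7 | 3
8 | 2
9 | 1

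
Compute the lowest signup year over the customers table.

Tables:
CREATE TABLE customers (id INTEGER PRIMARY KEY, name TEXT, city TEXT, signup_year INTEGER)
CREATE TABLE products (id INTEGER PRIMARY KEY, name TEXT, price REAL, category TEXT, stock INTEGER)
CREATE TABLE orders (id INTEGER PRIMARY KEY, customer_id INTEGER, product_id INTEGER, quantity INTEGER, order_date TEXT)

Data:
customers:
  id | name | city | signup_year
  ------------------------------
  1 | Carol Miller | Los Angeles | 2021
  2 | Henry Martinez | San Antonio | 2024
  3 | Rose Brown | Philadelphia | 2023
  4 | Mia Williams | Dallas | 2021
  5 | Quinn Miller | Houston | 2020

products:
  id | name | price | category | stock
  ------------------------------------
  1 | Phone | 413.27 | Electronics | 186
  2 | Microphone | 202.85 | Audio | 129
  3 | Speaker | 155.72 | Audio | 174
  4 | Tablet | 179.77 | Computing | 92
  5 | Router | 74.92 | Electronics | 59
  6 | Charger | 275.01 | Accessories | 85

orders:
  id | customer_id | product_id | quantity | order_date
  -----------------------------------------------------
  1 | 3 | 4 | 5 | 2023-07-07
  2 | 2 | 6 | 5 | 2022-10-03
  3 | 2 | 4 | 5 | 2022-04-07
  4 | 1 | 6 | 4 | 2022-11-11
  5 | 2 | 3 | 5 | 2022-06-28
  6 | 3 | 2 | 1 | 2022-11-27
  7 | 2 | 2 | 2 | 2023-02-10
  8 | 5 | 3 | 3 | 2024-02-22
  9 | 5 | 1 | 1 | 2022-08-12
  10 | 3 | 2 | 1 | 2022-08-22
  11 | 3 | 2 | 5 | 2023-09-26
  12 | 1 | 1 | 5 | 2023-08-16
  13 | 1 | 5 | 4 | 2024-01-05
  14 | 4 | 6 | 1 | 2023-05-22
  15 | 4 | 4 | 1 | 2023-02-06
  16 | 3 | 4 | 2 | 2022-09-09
SELECT MIN(signup_year) FROM customers

Execution result:
2020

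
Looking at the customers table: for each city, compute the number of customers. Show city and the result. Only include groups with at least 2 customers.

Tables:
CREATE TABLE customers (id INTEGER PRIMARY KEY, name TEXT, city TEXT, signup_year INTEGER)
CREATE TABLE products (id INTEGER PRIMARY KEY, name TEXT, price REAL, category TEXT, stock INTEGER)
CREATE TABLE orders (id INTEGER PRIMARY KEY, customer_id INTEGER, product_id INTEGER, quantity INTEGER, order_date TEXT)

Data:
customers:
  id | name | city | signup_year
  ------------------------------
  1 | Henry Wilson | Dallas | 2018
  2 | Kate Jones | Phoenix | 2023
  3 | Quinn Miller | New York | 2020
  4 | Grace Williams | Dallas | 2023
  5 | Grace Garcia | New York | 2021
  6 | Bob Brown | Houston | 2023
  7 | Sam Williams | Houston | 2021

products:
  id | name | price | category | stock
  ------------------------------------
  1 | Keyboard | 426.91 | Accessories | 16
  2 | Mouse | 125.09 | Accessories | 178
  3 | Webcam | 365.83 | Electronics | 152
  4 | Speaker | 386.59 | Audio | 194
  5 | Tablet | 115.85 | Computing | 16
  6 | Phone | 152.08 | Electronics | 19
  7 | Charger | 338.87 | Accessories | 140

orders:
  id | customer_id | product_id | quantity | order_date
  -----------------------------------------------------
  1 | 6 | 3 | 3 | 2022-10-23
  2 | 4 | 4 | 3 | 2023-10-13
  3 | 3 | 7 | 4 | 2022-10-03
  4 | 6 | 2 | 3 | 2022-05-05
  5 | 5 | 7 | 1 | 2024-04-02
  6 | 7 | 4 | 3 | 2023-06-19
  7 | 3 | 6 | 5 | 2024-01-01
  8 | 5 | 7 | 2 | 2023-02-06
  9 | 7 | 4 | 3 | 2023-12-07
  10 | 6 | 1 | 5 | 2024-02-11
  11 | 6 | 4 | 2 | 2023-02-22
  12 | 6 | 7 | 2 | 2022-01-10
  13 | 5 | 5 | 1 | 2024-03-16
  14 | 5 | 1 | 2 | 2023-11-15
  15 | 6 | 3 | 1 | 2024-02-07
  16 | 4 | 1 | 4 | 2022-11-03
SELECT city, COUNT(*) AS n FROM customers GROUP BY city HAVING COUNT(*) >= 2

Execution result:
city | n
Dallas | 2
Houston | 2
New York | 2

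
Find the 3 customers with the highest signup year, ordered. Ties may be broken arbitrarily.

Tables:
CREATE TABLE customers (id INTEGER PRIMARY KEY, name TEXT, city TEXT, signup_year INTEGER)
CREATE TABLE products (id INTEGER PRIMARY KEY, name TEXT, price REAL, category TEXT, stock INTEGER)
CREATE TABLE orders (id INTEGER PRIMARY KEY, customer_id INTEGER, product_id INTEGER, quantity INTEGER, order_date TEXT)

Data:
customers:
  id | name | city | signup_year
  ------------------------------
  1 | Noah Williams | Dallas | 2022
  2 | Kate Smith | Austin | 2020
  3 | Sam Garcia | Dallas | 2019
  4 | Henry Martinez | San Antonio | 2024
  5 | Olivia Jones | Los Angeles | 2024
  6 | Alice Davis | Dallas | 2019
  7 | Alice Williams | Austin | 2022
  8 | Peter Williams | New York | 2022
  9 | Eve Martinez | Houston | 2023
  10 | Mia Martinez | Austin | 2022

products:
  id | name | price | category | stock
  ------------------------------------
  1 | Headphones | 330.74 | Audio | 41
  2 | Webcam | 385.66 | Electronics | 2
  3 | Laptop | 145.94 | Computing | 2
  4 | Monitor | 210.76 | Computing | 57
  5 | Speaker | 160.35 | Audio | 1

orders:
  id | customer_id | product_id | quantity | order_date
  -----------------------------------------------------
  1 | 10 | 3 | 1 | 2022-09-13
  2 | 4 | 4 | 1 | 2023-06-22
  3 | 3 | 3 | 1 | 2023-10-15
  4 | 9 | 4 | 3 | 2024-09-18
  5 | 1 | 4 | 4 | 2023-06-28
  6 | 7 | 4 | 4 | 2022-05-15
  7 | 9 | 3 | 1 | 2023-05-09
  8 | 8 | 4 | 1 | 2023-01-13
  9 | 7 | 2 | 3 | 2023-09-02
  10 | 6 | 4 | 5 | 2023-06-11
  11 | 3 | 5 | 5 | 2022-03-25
SELECT name, signup_year FROM customers ORDER BY signup_year DESC LIMIT 3

Execution result:
name | signup_year
Henry Martinez | 2024
Olivia Jones | 2024
Eve Martinez | 2023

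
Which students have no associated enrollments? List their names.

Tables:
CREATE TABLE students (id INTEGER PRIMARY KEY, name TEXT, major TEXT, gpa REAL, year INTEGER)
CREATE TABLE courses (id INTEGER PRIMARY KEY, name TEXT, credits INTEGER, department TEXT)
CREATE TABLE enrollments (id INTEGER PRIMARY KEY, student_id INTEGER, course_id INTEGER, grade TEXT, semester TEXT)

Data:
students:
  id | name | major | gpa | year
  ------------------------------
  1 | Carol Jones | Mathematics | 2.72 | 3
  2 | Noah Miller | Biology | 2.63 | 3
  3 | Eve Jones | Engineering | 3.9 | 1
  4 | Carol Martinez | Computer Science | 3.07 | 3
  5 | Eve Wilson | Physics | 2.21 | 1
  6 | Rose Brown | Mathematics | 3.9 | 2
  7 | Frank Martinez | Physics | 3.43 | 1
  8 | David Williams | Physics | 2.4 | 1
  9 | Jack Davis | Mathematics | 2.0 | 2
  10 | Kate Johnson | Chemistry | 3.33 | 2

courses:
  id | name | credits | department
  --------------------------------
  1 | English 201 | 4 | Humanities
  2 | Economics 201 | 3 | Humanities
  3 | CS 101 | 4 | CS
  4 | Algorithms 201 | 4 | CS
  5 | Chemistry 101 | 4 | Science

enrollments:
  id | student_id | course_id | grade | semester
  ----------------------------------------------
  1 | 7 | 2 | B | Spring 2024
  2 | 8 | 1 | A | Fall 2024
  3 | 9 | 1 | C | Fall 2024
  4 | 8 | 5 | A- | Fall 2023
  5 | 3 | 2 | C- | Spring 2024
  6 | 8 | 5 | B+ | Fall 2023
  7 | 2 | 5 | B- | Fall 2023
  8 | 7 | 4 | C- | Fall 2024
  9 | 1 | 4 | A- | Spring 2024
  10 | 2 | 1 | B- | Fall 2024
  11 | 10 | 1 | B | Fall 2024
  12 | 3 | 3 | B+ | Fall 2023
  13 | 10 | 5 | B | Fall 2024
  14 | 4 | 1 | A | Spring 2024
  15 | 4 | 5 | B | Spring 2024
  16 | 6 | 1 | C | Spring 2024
SELECT p.name FROM students p LEFT JOIN enrollments c ON c.student_id = p.id WHERE c.id IS NULL

Execution result:
Eve Wilson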